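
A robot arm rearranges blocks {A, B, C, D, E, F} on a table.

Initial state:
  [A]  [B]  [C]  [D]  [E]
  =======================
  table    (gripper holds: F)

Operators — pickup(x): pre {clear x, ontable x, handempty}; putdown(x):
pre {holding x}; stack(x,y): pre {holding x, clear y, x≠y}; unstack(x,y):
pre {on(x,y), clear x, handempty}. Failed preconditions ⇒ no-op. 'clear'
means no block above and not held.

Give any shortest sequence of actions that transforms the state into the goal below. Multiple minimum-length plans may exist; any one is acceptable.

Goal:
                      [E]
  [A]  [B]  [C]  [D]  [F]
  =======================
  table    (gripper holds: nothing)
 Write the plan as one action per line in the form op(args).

putdown(F)
pickup(E)
stack(E, F)

step 1 (putdown(F)): towers=[A; B; C; D; E; F] holding=-
step 2 (pickup(E)): towers=[A; B; C; D; F] holding=E
step 3 (stack(E, F)): towers=[A; B; C; D; F/E] holding=-
goal check: towers=[A; B; C; D; F/E] holding=- — reached (length 3, optimal by BFS)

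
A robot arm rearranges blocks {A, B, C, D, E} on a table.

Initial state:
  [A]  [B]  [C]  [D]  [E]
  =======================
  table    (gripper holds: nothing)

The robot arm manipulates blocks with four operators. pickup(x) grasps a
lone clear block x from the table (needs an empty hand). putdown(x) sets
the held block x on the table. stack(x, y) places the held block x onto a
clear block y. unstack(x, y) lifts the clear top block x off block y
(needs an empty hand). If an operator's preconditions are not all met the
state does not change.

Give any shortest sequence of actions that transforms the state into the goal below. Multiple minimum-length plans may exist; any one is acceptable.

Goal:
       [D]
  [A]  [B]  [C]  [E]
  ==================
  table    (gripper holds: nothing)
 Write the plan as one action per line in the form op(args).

pickup(D)
stack(D, B)

step 1 (pickup(D)): towers=[A; B; C; E] holding=D
step 2 (stack(D, B)): towers=[A; B/D; C; E] holding=-
goal check: towers=[A; B/D; C; E] holding=- — reached (length 2, optimal by BFS)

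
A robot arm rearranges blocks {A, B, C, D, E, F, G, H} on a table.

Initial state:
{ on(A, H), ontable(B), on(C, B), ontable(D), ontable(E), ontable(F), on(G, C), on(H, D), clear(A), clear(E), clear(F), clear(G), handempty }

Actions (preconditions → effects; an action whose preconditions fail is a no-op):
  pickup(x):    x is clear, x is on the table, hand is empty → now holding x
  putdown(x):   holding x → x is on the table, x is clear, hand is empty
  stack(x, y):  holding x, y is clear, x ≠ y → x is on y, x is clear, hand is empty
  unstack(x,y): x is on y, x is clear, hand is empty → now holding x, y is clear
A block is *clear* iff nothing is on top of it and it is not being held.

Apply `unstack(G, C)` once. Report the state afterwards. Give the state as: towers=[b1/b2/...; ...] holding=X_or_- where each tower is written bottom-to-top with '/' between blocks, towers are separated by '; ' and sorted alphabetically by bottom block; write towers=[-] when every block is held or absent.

before: towers=[B/C/G; D/H/A; E; F] holding=-
pre[unstack(G, C)]: on(G,C) yes, clear(G) yes, handempty yes
all met → apply unstack(G, C)
after:  towers=[B/C; D/H/A; E; F] holding=G

towers=[B/C; D/H/A; E; F] holding=G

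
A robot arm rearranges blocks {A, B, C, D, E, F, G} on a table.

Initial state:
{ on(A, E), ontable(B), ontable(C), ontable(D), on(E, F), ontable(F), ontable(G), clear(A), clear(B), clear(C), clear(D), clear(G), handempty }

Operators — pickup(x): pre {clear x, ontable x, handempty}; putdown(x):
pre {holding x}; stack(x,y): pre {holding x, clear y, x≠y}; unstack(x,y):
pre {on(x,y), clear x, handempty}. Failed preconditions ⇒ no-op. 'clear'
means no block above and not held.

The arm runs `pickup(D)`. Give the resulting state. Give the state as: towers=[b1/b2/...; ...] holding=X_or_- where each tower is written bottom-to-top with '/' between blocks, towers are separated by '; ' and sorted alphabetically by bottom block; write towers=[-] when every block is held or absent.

before: towers=[B; C; D; F/E/A; G] holding=-
pre[pickup(D)]: clear(D) ok, ontable(D) ok, handempty ok
all met → apply pickup(D)
after:  towers=[B; C; F/E/A; G] holding=D

towers=[B; C; F/E/A; G] holding=D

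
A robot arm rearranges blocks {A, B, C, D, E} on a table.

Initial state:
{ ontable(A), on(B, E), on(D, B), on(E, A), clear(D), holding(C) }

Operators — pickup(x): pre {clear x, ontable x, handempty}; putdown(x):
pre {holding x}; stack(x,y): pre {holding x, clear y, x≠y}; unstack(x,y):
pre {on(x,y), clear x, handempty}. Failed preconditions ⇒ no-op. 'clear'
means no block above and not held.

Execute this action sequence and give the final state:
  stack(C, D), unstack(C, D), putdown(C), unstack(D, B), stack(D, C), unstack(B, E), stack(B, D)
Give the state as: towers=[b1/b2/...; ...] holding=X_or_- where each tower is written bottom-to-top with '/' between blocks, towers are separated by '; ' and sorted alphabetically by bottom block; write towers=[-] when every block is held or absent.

towers=[A/E; C/D/B] holding=-

step 1 (stack(C, D)): towers=[A/E/B/D/C] holding=-
step 2 (unstack(C, D)): towers=[A/E/B/D] holding=C
step 3 (putdown(C)): towers=[A/E/B/D; C] holding=-
step 4 (unstack(D, B)): towers=[A/E/B; C] holding=D
step 5 (stack(D, C)): towers=[A/E/B; C/D] holding=-
step 6 (unstack(B, E)): towers=[A/E; C/D] holding=B
step 7 (stack(B, D)): towers=[A/E; C/D/B] holding=-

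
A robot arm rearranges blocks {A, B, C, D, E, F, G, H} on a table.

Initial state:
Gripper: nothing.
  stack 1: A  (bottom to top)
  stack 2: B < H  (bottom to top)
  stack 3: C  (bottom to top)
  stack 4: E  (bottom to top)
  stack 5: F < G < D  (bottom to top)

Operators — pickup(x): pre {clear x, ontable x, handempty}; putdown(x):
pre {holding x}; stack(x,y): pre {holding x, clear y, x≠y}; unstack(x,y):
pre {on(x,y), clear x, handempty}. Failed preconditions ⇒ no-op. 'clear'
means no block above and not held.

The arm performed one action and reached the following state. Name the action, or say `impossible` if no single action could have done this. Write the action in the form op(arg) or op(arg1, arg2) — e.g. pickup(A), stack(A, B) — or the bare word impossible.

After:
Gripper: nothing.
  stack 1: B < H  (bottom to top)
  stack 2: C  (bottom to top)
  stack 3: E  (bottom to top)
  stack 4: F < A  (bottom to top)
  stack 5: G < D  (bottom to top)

target: towers=[B/H; C; E; F/A; G/D] holding=-
         pickup(A) → towers=[B/H; C; E; F/G/D] holding=A
         pickup(E) → towers=[A; B/H; C; F/G/D] holding=E
     unstack(H, B) → towers=[A; B; C; E; F/G/D] holding=H
     unstack(D, G) → towers=[A; B/H; C; E; F/G] holding=D
         pickup(C) → towers=[A; B/H; E; F/G/D] holding=C
none of the 5 applicable actions match → impossible

impossible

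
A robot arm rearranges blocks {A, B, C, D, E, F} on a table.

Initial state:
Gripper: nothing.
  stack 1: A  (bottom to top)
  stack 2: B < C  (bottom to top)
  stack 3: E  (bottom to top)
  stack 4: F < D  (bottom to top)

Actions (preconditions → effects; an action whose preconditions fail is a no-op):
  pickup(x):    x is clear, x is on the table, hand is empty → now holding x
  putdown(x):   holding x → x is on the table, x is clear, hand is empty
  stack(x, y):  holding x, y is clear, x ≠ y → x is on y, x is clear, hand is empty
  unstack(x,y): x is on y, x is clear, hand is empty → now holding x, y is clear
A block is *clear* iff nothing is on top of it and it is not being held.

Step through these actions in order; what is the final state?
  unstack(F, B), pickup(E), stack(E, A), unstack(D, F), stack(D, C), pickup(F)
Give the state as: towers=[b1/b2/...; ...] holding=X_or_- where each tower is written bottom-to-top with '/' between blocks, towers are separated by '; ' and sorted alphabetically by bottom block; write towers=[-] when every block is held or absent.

towers=[A/E; B/C/D] holding=F

step 1 (unstack(F, B)) [no-op]: towers=[A; B/C; E; F/D] holding=-
step 2 (pickup(E)): towers=[A; B/C; F/D] holding=E
step 3 (stack(E, A)): towers=[A/E; B/C; F/D] holding=-
step 4 (unstack(D, F)): towers=[A/E; B/C; F] holding=D
step 5 (stack(D, C)): towers=[A/E; B/C/D; F] holding=-
step 6 (pickup(F)): towers=[A/E; B/C/D] holding=F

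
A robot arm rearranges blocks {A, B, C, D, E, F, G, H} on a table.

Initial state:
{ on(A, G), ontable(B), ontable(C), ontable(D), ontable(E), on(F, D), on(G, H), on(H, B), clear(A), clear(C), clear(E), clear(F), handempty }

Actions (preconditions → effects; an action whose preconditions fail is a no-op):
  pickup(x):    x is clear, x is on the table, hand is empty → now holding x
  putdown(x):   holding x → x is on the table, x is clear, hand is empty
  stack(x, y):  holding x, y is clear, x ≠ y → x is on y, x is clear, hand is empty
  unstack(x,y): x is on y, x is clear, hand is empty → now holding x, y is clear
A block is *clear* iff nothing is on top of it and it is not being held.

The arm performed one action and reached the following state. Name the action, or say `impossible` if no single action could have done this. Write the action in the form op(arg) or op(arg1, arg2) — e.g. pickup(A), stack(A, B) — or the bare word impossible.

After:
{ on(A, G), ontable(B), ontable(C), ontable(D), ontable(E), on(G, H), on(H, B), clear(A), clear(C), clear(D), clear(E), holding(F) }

unstack(F, D)

target: towers=[B/H/G/A; C; D; E] holding=F
     unstack(A, G) → towers=[B/H/G; C; D/F; E] holding=A
         pickup(E) → towers=[B/H/G/A; C; D/F] holding=E
     unstack(F, D) → towers=[B/H/G/A; C; D; E] holding=F  ← match
         pickup(C) → towers=[B/H/G/A; D/F; E] holding=C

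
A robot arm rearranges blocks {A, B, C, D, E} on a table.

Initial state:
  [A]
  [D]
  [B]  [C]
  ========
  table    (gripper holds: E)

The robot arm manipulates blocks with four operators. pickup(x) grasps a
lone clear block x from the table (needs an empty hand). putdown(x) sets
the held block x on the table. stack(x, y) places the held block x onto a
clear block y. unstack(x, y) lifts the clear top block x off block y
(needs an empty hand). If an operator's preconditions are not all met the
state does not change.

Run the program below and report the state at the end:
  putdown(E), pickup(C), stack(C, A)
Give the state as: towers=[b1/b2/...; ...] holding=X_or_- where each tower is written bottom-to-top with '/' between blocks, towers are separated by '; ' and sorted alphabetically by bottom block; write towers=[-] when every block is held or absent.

towers=[B/D/A/C; E] holding=-

step 1 (putdown(E)): towers=[B/D/A; C; E] holding=-
step 2 (pickup(C)): towers=[B/D/A; E] holding=C
step 3 (stack(C, A)): towers=[B/D/A/C; E] holding=-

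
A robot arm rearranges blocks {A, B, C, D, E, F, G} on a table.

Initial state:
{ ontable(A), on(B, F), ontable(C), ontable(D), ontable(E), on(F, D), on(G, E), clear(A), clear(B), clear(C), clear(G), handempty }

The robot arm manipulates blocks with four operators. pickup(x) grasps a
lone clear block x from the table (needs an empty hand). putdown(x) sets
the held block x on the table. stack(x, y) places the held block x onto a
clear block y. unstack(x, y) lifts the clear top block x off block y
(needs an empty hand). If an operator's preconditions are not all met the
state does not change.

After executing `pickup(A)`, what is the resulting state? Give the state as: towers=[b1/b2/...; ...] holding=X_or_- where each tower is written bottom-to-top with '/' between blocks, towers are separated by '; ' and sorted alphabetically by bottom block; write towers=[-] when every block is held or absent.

towers=[C; D/F/B; E/G] holding=A

before: towers=[A; C; D/F/B; E/G] holding=-
pre[pickup(A)]: clear(A) ok, ontable(A) ok, handempty ok
all met → apply pickup(A)
after:  towers=[C; D/F/B; E/G] holding=A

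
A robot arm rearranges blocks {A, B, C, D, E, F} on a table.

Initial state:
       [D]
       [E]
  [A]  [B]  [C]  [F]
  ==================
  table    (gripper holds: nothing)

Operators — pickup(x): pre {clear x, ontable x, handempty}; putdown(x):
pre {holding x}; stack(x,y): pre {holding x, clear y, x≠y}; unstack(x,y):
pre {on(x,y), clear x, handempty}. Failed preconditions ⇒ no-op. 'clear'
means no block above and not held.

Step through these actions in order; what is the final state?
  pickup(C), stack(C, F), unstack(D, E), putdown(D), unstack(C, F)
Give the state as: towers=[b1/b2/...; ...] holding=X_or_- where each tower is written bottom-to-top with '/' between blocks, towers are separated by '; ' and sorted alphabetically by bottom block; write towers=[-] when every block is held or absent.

towers=[A; B/E; D; F] holding=C

step 1 (pickup(C)): towers=[A; B/E/D; F] holding=C
step 2 (stack(C, F)): towers=[A; B/E/D; F/C] holding=-
step 3 (unstack(D, E)): towers=[A; B/E; F/C] holding=D
step 4 (putdown(D)): towers=[A; B/E; D; F/C] holding=-
step 5 (unstack(C, F)): towers=[A; B/E; D; F] holding=C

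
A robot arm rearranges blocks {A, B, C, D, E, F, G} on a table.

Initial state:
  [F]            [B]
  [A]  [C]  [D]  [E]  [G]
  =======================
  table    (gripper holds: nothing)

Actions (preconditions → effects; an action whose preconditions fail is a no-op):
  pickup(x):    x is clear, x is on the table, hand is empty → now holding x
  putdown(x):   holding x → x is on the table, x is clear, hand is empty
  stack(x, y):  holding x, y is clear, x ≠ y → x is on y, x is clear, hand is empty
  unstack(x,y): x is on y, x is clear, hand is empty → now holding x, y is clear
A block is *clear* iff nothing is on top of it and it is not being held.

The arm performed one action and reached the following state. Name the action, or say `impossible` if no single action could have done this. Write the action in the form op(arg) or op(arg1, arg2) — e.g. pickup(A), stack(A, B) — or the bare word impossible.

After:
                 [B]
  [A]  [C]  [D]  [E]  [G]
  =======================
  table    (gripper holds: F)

unstack(F, A)

target: towers=[A; C; D; E/B; G] holding=F
     unstack(B, E) → towers=[A/F; C; D; E; G] holding=B
     unstack(F, A) → towers=[A; C; D; E/B; G] holding=F  ← match
         pickup(G) → towers=[A/F; C; D; E/B] holding=G
         pickup(D) → towers=[A/F; C; E/B; G] holding=D
         pickup(C) → towers=[A/F; D; E/B; G] holding=C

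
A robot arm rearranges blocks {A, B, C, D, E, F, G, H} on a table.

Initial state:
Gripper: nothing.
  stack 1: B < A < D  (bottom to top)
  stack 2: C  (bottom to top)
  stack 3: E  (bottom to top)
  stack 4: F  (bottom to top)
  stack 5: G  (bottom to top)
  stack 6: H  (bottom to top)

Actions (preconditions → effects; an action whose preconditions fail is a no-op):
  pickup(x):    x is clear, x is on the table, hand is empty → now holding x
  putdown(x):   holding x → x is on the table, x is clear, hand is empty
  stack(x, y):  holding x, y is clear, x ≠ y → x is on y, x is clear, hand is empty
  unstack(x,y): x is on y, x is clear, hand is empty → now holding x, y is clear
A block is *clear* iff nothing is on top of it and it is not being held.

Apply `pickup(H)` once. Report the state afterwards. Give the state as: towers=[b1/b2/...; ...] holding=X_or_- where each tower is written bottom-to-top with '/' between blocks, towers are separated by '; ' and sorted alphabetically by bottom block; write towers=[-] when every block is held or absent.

towers=[B/A/D; C; E; F; G] holding=H

before: towers=[B/A/D; C; E; F; G; H] holding=-
pre[pickup(H)]: clear(H) yes, ontable(H) yes, handempty yes
all met → apply pickup(H)
after:  towers=[B/A/D; C; E; F; G] holding=H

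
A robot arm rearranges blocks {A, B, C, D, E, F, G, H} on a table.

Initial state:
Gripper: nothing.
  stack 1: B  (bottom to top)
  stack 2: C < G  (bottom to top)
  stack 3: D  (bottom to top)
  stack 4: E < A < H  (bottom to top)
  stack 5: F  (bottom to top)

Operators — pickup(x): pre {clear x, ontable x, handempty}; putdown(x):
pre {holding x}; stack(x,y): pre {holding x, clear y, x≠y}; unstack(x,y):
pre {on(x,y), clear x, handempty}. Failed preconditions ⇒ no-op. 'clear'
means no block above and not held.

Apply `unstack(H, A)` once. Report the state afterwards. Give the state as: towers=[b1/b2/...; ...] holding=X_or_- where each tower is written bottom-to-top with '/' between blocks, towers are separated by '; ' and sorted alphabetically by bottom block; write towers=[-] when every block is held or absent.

towers=[B; C/G; D; E/A; F] holding=H

before: towers=[B; C/G; D; E/A/H; F] holding=-
pre[unstack(H, A)]: on(H,A) ✓, clear(H) ✓, handempty ✓
all met → apply unstack(H, A)
after:  towers=[B; C/G; D; E/A; F] holding=H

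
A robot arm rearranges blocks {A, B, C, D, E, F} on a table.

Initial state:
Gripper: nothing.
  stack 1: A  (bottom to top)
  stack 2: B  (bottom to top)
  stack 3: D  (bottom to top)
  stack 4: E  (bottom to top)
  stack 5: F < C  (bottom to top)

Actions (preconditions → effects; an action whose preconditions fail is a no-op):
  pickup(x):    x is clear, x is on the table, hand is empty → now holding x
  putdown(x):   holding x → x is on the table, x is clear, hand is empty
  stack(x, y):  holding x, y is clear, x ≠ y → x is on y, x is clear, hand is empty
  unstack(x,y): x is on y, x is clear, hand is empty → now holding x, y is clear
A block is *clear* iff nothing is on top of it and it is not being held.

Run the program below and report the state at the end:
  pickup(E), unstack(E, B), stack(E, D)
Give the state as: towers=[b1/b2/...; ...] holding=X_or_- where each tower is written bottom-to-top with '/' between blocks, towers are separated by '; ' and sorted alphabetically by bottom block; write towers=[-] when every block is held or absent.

towers=[A; B; D/E; F/C] holding=-

step 1 (pickup(E)): towers=[A; B; D; F/C] holding=E
step 2 (unstack(E, B)) [no-op]: towers=[A; B; D; F/C] holding=E
step 3 (stack(E, D)): towers=[A; B; D/E; F/C] holding=-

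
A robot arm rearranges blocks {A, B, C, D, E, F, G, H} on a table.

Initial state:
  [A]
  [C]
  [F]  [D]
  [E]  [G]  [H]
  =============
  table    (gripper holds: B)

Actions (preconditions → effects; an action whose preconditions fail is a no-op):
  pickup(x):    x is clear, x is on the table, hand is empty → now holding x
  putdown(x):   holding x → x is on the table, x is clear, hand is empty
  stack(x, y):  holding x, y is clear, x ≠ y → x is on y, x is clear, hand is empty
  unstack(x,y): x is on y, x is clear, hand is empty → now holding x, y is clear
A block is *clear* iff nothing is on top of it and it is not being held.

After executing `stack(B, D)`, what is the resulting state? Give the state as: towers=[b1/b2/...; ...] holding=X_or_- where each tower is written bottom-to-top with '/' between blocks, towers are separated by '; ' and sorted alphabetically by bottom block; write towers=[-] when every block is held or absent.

before: towers=[E/F/C/A; G/D; H] holding=B
pre[stack(B, D)]: holding(B) ok, clear(D) ok, B≠D ok
all met → apply stack(B, D)
after:  towers=[E/F/C/A; G/D/B; H] holding=-

towers=[E/F/C/A; G/D/B; H] holding=-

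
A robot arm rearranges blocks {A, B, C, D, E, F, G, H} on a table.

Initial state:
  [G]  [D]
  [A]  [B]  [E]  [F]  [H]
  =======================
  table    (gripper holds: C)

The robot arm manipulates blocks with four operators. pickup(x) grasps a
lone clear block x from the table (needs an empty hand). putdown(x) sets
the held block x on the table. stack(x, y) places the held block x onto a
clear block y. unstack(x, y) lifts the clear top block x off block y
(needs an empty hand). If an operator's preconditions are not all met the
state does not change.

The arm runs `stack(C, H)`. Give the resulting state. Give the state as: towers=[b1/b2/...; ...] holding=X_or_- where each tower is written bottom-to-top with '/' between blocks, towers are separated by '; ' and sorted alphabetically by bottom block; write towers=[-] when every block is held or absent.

towers=[A/G; B/D; E; F; H/C] holding=-

before: towers=[A/G; B/D; E; F; H] holding=C
pre[stack(C, H)]: holding(C) ok, clear(H) ok, C≠H ok
all met → apply stack(C, H)
after:  towers=[A/G; B/D; E; F; H/C] holding=-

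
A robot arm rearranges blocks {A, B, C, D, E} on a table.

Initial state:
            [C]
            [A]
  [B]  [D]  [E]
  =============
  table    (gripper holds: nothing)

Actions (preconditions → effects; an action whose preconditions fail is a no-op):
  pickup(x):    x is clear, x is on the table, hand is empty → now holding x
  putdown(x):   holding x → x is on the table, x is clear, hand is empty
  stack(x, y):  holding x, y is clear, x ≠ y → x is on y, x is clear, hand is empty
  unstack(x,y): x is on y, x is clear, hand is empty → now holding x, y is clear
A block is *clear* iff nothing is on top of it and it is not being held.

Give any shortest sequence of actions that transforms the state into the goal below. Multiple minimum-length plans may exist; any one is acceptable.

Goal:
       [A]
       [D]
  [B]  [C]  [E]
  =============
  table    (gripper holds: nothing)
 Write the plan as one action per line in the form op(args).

unstack(C, A)
putdown(C)
pickup(D)
stack(D, C)
unstack(A, E)
stack(A, D)

step 1 (unstack(C, A)): towers=[B; D; E/A] holding=C
step 2 (putdown(C)): towers=[B; C; D; E/A] holding=-
step 3 (pickup(D)): towers=[B; C; E/A] holding=D
step 4 (stack(D, C)): towers=[B; C/D; E/A] holding=-
step 5 (unstack(A, E)): towers=[B; C/D; E] holding=A
step 6 (stack(A, D)): towers=[B; C/D/A; E] holding=-
goal check: towers=[B; C/D/A; E] holding=- — reached (length 6, optimal by BFS)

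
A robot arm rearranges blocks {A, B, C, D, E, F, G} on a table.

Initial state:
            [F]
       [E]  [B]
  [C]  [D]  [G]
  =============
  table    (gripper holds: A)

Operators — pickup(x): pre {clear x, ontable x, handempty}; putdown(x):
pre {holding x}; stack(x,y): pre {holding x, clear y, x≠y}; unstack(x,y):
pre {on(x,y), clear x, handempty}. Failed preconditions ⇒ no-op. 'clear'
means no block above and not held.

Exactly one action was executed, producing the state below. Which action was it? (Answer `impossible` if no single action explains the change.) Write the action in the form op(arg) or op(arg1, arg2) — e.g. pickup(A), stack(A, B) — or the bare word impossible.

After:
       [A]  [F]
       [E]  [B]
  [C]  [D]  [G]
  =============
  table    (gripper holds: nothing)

target: towers=[C; D/E/A; G/B/F] holding=-
        putdown(A) → towers=[A; C; D/E; G/B/F] holding=-
       stack(A, F) → towers=[C; D/E; G/B/F/A] holding=-
       stack(A, E) → towers=[C; D/E/A; G/B/F] holding=-  ← match
       stack(A, C) → towers=[C/A; D/E; G/B/F] holding=-

stack(A, E)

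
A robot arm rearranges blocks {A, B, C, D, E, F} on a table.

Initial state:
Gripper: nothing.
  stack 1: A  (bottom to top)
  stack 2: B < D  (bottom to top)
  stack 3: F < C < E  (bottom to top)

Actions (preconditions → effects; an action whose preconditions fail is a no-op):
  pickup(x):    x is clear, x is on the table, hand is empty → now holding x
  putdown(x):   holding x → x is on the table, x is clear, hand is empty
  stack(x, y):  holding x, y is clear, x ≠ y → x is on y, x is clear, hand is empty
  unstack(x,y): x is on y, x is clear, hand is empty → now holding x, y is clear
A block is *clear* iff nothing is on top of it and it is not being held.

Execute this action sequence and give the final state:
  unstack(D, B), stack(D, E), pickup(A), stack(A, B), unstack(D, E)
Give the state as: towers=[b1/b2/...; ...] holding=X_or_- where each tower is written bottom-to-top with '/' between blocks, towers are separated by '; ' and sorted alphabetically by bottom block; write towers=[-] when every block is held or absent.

towers=[B/A; F/C/E] holding=D

step 1 (unstack(D, B)): towers=[A; B; F/C/E] holding=D
step 2 (stack(D, E)): towers=[A; B; F/C/E/D] holding=-
step 3 (pickup(A)): towers=[B; F/C/E/D] holding=A
step 4 (stack(A, B)): towers=[B/A; F/C/E/D] holding=-
step 5 (unstack(D, E)): towers=[B/A; F/C/E] holding=D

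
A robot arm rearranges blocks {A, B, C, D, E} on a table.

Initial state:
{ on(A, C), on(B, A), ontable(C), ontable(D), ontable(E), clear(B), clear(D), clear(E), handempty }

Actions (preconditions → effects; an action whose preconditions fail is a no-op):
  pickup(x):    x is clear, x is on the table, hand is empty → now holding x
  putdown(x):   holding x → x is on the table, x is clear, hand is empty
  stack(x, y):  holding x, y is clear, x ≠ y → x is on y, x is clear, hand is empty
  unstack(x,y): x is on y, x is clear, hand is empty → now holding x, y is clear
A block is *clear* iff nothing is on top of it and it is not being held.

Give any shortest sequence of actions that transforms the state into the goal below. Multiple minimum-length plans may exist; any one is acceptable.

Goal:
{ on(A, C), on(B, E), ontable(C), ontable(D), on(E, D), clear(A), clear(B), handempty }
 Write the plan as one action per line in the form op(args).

step 1 (pickup(E)): towers=[C/A/B; D] holding=E
step 2 (stack(E, D)): towers=[C/A/B; D/E] holding=-
step 3 (unstack(B, A)): towers=[C/A; D/E] holding=B
step 4 (stack(B, E)): towers=[C/A; D/E/B] holding=-
goal check: towers=[C/A; D/E/B] holding=- — reached (length 4, optimal by BFS)

pickup(E)
stack(E, D)
unstack(B, A)
stack(B, E)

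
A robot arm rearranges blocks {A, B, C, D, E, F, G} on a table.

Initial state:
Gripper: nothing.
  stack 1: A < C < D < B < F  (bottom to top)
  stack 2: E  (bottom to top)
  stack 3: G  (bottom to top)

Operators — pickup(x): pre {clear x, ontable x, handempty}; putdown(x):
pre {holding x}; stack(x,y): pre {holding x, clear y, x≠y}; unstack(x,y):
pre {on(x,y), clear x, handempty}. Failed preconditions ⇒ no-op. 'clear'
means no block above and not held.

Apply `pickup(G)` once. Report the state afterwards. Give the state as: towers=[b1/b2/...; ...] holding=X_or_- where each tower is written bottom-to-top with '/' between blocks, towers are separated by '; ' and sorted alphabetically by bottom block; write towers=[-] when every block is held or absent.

before: towers=[A/C/D/B/F; E; G] holding=-
pre[pickup(G)]: clear(G) yes, ontable(G) yes, handempty yes
all met → apply pickup(G)
after:  towers=[A/C/D/B/F; E] holding=G

towers=[A/C/D/B/F; E] holding=G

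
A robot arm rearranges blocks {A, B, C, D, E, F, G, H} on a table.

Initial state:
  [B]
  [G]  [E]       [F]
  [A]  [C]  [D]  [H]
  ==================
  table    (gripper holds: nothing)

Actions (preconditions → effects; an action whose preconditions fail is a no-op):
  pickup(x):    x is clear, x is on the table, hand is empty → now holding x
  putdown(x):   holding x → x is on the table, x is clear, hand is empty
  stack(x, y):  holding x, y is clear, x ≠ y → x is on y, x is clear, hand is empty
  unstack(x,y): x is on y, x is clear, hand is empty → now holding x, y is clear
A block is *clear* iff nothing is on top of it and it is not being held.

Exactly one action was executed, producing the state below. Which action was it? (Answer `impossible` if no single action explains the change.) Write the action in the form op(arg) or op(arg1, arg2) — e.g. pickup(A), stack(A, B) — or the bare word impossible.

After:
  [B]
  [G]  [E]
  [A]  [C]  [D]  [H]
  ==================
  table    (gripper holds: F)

target: towers=[A/G/B; C/E; D; H] holding=F
     unstack(E, C) → towers=[A/G/B; C; D; H/F] holding=E
     unstack(B, G) → towers=[A/G; C/E; D; H/F] holding=B
     unstack(F, H) → towers=[A/G/B; C/E; D; H] holding=F  ← match
         pickup(D) → towers=[A/G/B; C/E; H/F] holding=D

unstack(F, H)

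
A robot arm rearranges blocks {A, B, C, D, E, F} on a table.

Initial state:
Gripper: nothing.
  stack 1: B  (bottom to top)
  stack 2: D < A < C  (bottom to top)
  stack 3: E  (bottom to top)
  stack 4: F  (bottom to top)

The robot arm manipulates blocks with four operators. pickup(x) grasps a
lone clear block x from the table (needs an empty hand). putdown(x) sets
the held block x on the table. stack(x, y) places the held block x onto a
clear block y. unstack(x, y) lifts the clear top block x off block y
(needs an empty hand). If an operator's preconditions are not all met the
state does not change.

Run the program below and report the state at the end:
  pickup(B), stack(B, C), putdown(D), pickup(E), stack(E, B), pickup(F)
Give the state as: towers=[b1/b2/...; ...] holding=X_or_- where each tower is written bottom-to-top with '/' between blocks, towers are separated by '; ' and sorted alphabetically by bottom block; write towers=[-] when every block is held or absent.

step 1 (pickup(B)): towers=[D/A/C; E; F] holding=B
step 2 (stack(B, C)): towers=[D/A/C/B; E; F] holding=-
step 3 (putdown(D)) [no-op]: towers=[D/A/C/B; E; F] holding=-
step 4 (pickup(E)): towers=[D/A/C/B; F] holding=E
step 5 (stack(E, B)): towers=[D/A/C/B/E; F] holding=-
step 6 (pickup(F)): towers=[D/A/C/B/E] holding=F

towers=[D/A/C/B/E] holding=F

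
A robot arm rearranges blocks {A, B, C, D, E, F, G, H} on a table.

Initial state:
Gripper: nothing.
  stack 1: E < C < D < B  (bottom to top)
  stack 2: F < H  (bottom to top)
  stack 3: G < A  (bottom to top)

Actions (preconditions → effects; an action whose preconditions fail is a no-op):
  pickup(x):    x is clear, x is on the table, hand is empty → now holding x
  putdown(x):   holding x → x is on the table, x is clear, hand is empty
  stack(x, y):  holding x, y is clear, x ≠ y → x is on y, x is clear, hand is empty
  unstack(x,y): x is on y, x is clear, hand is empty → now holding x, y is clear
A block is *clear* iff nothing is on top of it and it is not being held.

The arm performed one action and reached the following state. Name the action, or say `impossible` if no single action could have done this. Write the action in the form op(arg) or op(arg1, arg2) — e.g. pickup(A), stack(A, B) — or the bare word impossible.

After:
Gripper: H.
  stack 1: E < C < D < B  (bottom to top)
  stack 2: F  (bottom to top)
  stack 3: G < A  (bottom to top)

target: towers=[E/C/D/B; F; G/A] holding=H
     unstack(A, G) → towers=[E/C/D/B; F/H; G] holding=A
     unstack(H, F) → towers=[E/C/D/B; F; G/A] holding=H  ← match
     unstack(B, D) → towers=[E/C/D; F/H; G/A] holding=B

unstack(H, F)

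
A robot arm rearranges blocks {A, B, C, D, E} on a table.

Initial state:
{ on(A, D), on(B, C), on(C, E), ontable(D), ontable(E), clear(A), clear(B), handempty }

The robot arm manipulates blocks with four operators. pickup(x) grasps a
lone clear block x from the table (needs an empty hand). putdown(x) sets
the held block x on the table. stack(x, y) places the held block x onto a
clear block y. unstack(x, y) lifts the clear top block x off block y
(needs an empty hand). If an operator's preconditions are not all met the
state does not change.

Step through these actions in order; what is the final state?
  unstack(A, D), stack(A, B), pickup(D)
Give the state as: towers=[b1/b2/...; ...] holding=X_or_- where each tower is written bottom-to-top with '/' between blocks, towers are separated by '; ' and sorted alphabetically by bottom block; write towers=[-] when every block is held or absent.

towers=[E/C/B/A] holding=D

step 1 (unstack(A, D)): towers=[D; E/C/B] holding=A
step 2 (stack(A, B)): towers=[D; E/C/B/A] holding=-
step 3 (pickup(D)): towers=[E/C/B/A] holding=D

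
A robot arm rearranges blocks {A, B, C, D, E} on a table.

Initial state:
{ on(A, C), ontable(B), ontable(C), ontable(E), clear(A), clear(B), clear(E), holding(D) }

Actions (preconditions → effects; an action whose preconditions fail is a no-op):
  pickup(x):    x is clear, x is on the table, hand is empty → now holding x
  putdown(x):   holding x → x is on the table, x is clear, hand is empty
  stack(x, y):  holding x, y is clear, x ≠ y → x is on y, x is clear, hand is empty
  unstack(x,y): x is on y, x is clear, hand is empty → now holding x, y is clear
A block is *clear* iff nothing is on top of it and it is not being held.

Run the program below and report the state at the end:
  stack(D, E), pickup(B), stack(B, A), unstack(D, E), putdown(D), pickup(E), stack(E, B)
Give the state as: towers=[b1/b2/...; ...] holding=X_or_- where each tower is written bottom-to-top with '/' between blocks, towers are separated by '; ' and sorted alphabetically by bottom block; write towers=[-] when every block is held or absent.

step 1 (stack(D, E)): towers=[B; C/A; E/D] holding=-
step 2 (pickup(B)): towers=[C/A; E/D] holding=B
step 3 (stack(B, A)): towers=[C/A/B; E/D] holding=-
step 4 (unstack(D, E)): towers=[C/A/B; E] holding=D
step 5 (putdown(D)): towers=[C/A/B; D; E] holding=-
step 6 (pickup(E)): towers=[C/A/B; D] holding=E
step 7 (stack(E, B)): towers=[C/A/B/E; D] holding=-

towers=[C/A/B/E; D] holding=-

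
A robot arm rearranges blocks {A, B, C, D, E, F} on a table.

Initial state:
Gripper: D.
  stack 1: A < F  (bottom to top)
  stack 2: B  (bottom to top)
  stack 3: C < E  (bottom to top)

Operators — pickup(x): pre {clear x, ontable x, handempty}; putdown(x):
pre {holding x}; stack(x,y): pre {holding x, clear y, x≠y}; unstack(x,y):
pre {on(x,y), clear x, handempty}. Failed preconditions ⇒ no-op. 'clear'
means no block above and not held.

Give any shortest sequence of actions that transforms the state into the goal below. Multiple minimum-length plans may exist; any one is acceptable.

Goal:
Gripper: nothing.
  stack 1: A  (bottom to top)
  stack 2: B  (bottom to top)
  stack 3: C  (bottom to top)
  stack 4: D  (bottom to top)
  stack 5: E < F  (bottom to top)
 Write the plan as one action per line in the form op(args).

putdown(D)
unstack(E, C)
putdown(E)
unstack(F, A)
stack(F, E)

step 1 (putdown(D)): towers=[A/F; B; C/E; D] holding=-
step 2 (unstack(E, C)): towers=[A/F; B; C; D] holding=E
step 3 (putdown(E)): towers=[A/F; B; C; D; E] holding=-
step 4 (unstack(F, A)): towers=[A; B; C; D; E] holding=F
step 5 (stack(F, E)): towers=[A; B; C; D; E/F] holding=-
goal check: towers=[A; B; C; D; E/F] holding=- — reached (length 5, optimal by BFS)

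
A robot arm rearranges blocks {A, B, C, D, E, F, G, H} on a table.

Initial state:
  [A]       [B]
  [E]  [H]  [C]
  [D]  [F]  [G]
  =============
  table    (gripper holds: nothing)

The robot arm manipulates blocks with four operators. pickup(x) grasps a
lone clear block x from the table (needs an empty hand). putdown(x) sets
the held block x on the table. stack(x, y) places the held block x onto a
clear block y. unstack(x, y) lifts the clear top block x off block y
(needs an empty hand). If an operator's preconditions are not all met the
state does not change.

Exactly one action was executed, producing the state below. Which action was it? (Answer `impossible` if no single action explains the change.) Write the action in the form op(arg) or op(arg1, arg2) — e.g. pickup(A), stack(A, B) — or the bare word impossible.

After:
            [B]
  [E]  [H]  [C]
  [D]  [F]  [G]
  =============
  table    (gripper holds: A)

target: towers=[D/E; F/H; G/C/B] holding=A
     unstack(A, E) → towers=[D/E; F/H; G/C/B] holding=A  ← match
     unstack(H, F) → towers=[D/E/A; F; G/C/B] holding=H
     unstack(B, C) → towers=[D/E/A; F/H; G/C] holding=B

unstack(A, E)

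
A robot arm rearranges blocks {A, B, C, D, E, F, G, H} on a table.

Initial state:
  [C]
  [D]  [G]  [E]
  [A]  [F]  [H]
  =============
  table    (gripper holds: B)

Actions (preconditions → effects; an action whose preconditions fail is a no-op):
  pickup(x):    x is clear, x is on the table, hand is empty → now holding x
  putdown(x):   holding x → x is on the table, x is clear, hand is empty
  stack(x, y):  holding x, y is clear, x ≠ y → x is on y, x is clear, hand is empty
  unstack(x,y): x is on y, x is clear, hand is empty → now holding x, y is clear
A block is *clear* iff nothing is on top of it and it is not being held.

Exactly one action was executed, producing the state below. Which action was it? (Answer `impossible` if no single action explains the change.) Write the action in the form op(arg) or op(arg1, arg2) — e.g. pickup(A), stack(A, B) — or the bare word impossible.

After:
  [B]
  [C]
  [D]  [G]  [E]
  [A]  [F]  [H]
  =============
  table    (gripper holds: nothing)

stack(B, C)

target: towers=[A/D/C/B; F/G; H/E] holding=-
        putdown(B) → towers=[A/D/C; B; F/G; H/E] holding=-
       stack(B, G) → towers=[A/D/C; F/G/B; H/E] holding=-
       stack(B, E) → towers=[A/D/C; F/G; H/E/B] holding=-
       stack(B, C) → towers=[A/D/C/B; F/G; H/E] holding=-  ← match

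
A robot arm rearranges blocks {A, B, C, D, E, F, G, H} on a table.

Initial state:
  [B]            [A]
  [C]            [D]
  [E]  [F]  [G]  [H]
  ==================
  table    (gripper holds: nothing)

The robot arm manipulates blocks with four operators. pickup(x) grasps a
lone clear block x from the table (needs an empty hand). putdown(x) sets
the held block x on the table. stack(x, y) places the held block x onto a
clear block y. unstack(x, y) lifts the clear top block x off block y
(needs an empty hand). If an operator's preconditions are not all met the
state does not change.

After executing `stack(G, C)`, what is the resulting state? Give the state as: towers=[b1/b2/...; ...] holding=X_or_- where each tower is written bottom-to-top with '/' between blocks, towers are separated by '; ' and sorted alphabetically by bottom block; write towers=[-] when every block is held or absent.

before: towers=[E/C/B; F; G; H/D/A] holding=-
pre[stack(G, C)]: holding(G) ✗, clear(C) ✗, G≠C ✓
holding(G), clear(C) unmet → stack(G, C) is a no-op
after:  towers=[E/C/B; F; G; H/D/A] holding=-

towers=[E/C/B; F; G; H/D/A] holding=-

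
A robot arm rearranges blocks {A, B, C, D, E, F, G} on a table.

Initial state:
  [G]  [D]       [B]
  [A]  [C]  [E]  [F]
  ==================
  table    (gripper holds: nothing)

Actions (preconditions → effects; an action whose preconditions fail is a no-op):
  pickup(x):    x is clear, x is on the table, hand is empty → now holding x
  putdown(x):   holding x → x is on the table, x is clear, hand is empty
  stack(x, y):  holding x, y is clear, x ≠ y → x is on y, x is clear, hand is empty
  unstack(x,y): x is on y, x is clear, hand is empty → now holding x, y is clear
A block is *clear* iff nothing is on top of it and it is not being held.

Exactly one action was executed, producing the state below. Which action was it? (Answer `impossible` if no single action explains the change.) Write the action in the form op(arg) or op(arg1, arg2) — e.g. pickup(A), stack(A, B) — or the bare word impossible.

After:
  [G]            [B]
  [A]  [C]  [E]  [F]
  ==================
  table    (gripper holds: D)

target: towers=[A/G; C; E; F/B] holding=D
     unstack(B, F) → towers=[A/G; C/D; E; F] holding=B
     unstack(G, A) → towers=[A; C/D; E; F/B] holding=G
     unstack(D, C) → towers=[A/G; C; E; F/B] holding=D  ← match
         pickup(E) → towers=[A/G; C/D; F/B] holding=E

unstack(D, C)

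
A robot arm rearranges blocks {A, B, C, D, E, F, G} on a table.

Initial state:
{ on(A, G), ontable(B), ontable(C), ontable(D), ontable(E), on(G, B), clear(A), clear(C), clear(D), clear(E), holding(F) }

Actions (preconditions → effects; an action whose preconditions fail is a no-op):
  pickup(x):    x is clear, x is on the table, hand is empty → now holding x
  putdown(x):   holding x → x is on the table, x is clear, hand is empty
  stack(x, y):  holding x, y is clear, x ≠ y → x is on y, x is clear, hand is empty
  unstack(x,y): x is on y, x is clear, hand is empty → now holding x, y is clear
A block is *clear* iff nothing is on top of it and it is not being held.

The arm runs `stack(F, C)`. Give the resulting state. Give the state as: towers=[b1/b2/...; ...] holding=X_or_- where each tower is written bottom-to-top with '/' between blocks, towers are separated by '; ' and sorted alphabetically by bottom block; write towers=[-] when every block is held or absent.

before: towers=[B/G/A; C; D; E] holding=F
pre[stack(F, C)]: holding(F) ok, clear(C) ok, F≠C ok
all met → apply stack(F, C)
after:  towers=[B/G/A; C/F; D; E] holding=-

towers=[B/G/A; C/F; D; E] holding=-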